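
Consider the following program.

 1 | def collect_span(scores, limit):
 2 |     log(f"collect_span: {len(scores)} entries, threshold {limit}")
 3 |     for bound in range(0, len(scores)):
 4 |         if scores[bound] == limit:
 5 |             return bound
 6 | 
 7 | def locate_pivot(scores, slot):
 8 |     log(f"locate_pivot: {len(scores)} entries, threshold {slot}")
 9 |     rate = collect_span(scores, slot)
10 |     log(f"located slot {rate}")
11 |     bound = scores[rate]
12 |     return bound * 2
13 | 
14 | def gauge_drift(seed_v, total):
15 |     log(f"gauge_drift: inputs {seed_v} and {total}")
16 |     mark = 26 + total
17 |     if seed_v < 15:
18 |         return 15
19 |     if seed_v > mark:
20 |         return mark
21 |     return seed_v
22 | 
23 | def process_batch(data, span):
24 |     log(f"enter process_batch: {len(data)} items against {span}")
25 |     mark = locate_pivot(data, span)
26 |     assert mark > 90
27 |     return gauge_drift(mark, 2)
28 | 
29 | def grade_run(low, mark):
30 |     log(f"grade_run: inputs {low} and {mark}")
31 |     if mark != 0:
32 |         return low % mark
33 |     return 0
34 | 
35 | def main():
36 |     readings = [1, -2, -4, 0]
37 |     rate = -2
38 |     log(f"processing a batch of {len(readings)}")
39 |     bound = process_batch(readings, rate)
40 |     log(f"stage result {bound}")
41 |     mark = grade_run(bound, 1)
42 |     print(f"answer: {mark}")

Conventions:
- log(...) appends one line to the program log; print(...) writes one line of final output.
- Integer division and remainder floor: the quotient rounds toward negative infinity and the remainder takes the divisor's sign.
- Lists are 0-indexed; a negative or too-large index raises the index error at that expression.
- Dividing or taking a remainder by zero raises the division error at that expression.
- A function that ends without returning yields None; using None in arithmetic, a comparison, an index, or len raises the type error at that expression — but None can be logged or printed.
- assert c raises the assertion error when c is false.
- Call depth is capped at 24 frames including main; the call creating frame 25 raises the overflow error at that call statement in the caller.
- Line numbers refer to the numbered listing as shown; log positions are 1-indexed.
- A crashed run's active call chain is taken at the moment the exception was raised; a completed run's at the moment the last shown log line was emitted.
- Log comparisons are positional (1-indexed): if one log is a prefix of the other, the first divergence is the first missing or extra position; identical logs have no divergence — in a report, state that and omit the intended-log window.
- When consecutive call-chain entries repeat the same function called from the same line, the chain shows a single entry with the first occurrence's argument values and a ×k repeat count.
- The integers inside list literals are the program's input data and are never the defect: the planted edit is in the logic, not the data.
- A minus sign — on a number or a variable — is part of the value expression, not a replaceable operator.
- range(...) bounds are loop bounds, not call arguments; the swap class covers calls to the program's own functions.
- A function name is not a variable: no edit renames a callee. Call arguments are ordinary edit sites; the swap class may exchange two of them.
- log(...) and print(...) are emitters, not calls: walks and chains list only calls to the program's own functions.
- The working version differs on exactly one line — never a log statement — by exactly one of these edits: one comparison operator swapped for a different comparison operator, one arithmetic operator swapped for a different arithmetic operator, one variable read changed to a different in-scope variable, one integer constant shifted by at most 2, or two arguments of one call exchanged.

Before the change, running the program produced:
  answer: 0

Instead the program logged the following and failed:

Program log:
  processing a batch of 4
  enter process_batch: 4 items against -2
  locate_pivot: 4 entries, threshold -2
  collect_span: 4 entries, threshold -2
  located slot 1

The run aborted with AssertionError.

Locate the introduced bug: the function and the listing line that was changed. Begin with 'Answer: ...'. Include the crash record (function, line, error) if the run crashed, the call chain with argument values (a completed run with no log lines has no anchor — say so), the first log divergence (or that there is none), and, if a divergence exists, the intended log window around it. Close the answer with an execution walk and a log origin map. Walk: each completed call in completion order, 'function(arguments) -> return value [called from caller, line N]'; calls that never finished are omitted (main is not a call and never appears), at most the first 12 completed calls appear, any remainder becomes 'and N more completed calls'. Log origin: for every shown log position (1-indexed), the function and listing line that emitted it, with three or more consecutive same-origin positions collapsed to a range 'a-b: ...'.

Answer: the defect is in process_batch at line 26.
Key fact: After 5 matching log lines the faulty run goes silent, while the working version continues with 'gauge_drift: inputs -4 and 2'.
Crash: process_batch, line 26, AssertionError.
Call chain: main -> process_batch([1, -2, -4, 0], -2) (called at line 39).
First divergence: position 6 (shown log ended at 5 lines; the working version continues: 'gauge_drift: inputs -4 and 2').
Intended log window:
  4: collect_span: 4 entries, threshold -2
  5: located slot 1
  6: gauge_drift: inputs -4 and 2
  7: stage result 15
Execution walk:
  collect_span([1, -2, -4, 0], -2) -> 1  [called from locate_pivot, line 9]
  locate_pivot([1, -2, -4, 0], -2) -> -4  [called from process_batch, line 25]
Origin of each log line:
  1: logged in main at line 38
  2: logged in process_batch at line 24
  3: logged in locate_pivot at line 8
  4: logged in collect_span at line 2
  5: logged in locate_pivot at line 10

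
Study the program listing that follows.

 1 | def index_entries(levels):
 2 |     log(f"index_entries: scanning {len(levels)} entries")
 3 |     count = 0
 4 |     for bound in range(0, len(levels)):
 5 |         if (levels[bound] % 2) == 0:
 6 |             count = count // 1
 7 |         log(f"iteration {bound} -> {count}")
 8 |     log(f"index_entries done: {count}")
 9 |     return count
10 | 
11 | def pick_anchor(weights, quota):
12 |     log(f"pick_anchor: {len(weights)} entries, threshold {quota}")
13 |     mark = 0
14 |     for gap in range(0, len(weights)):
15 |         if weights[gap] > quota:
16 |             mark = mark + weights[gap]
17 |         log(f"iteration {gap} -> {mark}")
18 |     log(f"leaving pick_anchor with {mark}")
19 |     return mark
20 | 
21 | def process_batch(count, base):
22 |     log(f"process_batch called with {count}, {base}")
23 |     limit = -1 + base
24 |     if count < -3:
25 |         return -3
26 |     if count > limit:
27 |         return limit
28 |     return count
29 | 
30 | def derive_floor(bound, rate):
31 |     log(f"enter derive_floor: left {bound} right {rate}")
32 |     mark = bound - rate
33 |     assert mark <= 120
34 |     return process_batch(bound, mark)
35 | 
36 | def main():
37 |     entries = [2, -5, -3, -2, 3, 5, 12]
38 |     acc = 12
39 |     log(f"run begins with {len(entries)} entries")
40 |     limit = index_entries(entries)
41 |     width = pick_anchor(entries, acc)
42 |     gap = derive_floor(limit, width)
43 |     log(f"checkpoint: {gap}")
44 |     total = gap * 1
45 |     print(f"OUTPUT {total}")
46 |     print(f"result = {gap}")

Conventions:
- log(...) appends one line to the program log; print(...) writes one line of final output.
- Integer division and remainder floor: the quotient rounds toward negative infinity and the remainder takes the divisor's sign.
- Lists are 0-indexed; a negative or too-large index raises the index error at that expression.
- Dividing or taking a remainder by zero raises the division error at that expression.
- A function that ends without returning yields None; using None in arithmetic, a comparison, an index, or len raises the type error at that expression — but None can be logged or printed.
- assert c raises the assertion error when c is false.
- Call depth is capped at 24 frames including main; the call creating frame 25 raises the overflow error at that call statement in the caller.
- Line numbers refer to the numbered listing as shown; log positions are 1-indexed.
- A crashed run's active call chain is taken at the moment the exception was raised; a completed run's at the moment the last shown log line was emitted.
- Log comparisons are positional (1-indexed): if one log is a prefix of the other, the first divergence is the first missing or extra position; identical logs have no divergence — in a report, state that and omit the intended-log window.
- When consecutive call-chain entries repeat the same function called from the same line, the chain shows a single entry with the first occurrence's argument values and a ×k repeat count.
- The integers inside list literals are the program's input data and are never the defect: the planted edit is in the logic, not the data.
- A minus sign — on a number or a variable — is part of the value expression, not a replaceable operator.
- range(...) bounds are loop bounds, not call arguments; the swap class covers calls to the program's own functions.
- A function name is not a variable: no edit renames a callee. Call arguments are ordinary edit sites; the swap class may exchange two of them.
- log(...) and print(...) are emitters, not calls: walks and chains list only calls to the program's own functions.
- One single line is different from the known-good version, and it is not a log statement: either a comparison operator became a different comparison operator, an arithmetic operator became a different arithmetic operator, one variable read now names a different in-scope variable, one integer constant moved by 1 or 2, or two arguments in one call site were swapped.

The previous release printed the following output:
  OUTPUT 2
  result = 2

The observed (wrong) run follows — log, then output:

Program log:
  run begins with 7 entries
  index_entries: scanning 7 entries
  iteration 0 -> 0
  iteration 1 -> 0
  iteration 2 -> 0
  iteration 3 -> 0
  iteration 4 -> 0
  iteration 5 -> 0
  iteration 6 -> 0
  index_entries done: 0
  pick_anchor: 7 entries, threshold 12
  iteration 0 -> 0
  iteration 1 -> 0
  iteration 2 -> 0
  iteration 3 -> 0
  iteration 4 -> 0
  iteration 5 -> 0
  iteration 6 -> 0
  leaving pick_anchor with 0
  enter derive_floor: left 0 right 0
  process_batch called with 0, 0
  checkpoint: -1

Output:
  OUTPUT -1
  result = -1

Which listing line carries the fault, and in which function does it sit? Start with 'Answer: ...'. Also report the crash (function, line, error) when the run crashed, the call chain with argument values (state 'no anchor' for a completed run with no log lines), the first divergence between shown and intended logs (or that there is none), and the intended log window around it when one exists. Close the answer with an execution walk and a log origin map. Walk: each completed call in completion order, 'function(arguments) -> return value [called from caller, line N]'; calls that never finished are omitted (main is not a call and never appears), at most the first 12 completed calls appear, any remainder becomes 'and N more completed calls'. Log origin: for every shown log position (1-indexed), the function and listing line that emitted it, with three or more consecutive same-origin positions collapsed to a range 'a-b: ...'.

Answer: the defect is in index_entries at line 6.
Key observation: Position 3 is the first bad log line: 'iteration 0 -> 0' should read 'iteration 0 -> 1'.
Call chain: main.
First divergence: position 3 — the shown line 'iteration 0 -> 0' should read 'iteration 0 -> 1'.
Intended log window:
  1: run begins with 7 entries
  2: index_entries: scanning 7 entries
  3: iteration 0 -> 1
  4: iteration 1 -> 1
Execution walk:
  index_entries([2, -5, -3, -2, 3, 5, 12]) -> 0  [called from main, line 40]
  pick_anchor([2, -5, -3, -2, 3, 5, 12], 12) -> 0  [called from main, line 41]
  process_batch(0, 0) -> -1  [called from derive_floor, line 34]
  derive_floor(0, 0) -> -1  [called from main, line 42]
Log origins:
  1 — main, line 39
  2 — index_entries, line 2
  3-9 — index_entries, line 7
  10 — index_entries, line 8
  11 — pick_anchor, line 12
  12-18 — pick_anchor, line 17
  19 — pick_anchor, line 18
  20 — derive_floor, line 31
  21 — process_batch, line 22
  22 — main, line 43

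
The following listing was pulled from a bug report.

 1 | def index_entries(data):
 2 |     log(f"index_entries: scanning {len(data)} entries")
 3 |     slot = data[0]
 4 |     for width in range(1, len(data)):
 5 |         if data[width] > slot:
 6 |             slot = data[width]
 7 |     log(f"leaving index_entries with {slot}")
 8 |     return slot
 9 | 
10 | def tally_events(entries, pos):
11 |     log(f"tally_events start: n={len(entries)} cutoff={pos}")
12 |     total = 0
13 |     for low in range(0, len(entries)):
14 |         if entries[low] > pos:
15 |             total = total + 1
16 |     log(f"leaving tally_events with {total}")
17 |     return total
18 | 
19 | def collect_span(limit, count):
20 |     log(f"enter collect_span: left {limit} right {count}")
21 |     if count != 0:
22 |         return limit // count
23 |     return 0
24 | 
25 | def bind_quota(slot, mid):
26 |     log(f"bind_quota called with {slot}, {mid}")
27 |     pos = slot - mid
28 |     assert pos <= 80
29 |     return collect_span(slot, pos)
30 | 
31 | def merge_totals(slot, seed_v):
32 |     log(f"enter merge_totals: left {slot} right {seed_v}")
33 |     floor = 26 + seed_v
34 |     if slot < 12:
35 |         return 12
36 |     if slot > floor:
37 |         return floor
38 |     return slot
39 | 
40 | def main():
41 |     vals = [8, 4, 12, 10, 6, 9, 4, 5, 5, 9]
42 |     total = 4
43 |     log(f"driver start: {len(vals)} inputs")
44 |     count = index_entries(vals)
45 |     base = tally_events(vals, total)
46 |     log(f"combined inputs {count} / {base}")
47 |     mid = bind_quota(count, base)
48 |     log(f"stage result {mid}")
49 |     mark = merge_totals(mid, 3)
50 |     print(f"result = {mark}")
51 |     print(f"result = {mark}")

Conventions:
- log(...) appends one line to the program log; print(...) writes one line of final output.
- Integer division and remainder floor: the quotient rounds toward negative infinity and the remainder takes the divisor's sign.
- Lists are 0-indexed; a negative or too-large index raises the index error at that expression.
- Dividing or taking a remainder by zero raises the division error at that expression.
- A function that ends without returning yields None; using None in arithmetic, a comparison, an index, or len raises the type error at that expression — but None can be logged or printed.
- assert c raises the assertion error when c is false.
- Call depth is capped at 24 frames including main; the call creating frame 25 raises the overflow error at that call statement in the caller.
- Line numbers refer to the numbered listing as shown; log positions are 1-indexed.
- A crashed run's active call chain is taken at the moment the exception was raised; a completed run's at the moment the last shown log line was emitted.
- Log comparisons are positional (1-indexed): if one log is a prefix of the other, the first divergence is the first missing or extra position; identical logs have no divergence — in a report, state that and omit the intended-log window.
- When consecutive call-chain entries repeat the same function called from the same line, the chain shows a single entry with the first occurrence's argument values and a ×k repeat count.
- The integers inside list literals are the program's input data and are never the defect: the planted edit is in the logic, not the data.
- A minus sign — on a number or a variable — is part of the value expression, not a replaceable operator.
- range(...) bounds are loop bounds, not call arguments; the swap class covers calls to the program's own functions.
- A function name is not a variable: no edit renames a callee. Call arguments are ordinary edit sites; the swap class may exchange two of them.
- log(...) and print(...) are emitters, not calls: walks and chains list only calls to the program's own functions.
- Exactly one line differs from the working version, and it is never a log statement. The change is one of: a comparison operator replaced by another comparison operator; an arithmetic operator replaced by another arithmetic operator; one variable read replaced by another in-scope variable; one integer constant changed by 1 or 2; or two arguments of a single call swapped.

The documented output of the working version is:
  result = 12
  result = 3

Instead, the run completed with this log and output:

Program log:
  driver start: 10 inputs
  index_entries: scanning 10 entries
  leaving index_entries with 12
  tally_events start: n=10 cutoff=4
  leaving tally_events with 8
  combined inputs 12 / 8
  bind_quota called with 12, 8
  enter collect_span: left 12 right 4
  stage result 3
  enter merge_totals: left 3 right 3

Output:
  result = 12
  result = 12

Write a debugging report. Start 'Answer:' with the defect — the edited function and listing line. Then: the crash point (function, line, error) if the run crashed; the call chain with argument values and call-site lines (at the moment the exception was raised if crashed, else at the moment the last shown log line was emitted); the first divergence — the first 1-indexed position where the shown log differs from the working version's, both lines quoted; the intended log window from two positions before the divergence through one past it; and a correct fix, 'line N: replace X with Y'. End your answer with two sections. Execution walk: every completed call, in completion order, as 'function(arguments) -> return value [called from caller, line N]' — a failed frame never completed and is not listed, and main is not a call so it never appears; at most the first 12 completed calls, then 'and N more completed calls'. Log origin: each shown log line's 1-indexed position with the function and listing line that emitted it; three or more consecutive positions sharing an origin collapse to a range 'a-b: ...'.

Answer: the defect is in main at line 51.
The tell: No log line changed; the fault shows up purely in the output.
Call chain: main -> merge_totals(3, 3) (called at line 49).
First divergence: none — the logs agree in full.
Execution walk:
  index_entries([8, 4, 12, 10, 6, 9, 4, 5, 5, 9]) -> 12  [called from main, line 44]
  tally_events([8, 4, 12, 10, 6, 9, 4, 5, 5, 9], 4) -> 8  [called from main, line 45]
  collect_span(12, 4) -> 3  [called from bind_quota, line 29]
  bind_quota(12, 8) -> 3  [called from main, line 47]
  merge_totals(3, 3) -> 12  [called from main, line 49]
Log origins:
  1: emitted by main (line 43)
  2: emitted by index_entries (line 2)
  3: emitted by index_entries (line 7)
  4: emitted by tally_events (line 11)
  5: emitted by tally_events (line 16)
  6: emitted by main (line 46)
  7: emitted by bind_quota (line 26)
  8: emitted by collect_span (line 20)
  9: emitted by main (line 48)
  10: emitted by merge_totals (line 32)
A correct fix: line 51: replace `mark` with `mid`.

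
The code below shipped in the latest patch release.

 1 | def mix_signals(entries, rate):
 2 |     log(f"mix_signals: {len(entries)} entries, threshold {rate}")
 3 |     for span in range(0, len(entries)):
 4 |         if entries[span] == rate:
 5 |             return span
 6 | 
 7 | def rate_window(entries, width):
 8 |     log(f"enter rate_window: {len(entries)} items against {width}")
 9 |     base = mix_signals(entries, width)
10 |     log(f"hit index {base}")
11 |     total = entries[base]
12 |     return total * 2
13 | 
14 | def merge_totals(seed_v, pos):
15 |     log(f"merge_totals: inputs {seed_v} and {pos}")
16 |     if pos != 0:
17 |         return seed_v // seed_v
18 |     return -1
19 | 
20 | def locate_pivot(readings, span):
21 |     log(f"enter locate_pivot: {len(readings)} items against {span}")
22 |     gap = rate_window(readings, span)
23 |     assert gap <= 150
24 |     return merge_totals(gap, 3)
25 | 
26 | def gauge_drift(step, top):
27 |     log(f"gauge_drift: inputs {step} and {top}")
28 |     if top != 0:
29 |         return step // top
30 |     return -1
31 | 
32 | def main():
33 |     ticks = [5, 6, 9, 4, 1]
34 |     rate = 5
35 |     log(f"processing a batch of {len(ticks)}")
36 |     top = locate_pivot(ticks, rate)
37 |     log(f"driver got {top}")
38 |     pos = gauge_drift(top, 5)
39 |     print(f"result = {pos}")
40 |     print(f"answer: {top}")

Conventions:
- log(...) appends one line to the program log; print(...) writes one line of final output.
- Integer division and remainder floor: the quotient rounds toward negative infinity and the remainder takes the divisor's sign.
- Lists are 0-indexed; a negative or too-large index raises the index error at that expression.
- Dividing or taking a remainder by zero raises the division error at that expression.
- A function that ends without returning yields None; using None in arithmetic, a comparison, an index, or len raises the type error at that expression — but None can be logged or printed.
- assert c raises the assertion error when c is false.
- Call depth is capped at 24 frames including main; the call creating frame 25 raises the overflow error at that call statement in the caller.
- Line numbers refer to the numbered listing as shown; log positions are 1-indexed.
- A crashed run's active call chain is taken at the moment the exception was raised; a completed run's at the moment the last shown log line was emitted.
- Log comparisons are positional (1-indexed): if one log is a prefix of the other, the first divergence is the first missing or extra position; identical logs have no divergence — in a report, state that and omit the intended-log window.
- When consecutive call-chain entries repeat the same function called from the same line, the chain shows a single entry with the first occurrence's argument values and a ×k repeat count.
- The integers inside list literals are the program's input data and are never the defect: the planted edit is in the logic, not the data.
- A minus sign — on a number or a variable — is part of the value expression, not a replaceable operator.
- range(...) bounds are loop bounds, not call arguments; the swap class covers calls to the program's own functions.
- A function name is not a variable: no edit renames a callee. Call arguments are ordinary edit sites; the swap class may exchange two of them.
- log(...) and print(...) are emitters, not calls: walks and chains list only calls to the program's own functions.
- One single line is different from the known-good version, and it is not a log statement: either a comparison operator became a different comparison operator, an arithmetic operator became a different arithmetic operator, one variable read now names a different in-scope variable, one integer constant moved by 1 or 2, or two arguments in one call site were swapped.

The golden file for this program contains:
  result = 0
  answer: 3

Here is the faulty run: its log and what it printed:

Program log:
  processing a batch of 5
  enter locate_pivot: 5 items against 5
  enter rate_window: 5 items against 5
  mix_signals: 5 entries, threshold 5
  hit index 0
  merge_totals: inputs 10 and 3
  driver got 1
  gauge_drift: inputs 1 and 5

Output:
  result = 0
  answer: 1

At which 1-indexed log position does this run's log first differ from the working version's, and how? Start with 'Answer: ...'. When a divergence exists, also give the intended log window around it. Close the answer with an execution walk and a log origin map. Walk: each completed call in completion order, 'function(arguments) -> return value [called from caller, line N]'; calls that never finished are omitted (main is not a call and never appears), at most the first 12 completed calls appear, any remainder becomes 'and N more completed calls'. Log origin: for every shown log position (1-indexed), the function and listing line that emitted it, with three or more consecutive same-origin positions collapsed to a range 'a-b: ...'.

Answer: position 7 — the shown line 'driver got 1' should read 'driver got 3'.
Intended log window:
  5: hit index 0
  6: merge_totals: inputs 10 and 3
  7: driver got 3
  8: gauge_drift: inputs 3 and 5
Execution walk:
  mix_signals([5, 6, 9, 4, 1], 5) -> 0  [called from rate_window, line 9]
  rate_window([5, 6, 9, 4, 1], 5) -> 10  [called from locate_pivot, line 22]
  merge_totals(10, 3) -> 1  [called from locate_pivot, line 24]
  locate_pivot([5, 6, 9, 4, 1], 5) -> 1  [called from main, line 36]
  gauge_drift(1, 5) -> 0  [called from main, line 38]
Log line origins:
  1: emitted by main (line 35)
  2: emitted by locate_pivot (line 21)
  3: emitted by rate_window (line 8)
  4: emitted by mix_signals (line 2)
  5: emitted by rate_window (line 10)
  6: emitted by merge_totals (line 15)
  7: emitted by main (line 37)
  8: emitted by gauge_drift (line 27)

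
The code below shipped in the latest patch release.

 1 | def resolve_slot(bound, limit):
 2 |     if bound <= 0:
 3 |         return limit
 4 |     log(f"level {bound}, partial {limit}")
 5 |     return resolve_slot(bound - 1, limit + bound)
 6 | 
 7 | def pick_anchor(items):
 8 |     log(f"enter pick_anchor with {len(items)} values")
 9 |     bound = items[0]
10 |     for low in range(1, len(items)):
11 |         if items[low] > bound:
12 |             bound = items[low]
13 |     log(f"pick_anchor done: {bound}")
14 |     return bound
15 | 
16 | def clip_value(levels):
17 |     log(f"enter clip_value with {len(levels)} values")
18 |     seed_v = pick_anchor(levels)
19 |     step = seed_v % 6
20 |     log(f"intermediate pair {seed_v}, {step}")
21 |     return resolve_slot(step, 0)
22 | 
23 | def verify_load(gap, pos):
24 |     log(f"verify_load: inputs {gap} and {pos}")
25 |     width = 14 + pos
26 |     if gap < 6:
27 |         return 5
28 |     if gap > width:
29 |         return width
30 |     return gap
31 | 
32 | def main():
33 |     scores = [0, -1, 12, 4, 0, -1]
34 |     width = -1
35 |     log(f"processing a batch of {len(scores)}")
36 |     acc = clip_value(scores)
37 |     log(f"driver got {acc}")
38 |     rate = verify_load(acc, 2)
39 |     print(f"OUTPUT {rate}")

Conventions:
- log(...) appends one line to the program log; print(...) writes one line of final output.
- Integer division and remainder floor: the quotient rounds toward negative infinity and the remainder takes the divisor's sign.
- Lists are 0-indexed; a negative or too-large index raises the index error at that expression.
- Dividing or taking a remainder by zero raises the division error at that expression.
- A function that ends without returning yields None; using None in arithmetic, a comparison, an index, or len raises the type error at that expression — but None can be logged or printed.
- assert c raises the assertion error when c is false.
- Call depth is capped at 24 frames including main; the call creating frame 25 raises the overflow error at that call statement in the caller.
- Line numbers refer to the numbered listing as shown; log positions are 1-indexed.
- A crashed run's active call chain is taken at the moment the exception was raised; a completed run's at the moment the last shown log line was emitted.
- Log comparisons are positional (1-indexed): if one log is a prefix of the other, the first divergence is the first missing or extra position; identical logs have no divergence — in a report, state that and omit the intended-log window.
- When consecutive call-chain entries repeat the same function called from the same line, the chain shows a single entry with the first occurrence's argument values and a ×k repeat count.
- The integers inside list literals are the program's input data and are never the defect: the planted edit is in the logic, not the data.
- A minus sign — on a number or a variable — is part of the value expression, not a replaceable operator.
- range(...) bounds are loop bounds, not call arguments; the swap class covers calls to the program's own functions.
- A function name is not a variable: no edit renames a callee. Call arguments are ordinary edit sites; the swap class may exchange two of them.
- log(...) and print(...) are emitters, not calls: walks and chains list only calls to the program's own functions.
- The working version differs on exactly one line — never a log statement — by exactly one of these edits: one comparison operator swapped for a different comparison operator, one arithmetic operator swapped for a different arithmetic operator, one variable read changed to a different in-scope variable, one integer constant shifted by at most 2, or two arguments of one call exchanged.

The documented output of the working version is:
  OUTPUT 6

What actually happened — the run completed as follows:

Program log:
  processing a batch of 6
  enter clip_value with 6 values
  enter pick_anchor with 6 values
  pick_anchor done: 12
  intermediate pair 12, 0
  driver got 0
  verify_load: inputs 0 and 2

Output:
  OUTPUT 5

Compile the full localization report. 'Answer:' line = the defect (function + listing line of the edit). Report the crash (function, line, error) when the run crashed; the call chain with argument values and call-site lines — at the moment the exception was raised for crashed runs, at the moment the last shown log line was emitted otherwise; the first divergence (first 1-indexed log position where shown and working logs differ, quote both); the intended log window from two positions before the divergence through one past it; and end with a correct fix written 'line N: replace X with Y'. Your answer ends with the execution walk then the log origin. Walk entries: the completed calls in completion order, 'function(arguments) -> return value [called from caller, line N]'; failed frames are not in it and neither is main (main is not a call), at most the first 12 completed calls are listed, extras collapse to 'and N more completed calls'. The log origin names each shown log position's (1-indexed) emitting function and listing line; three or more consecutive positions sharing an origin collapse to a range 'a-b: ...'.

Answer: the defect is in verify_load at line 27.
Key observation: The two runs log identically and part ways only at the printed values.
Call chain: main -> verify_load(0, 2) (called at line 38).
First divergence: none (the log streams are identical).
Execution walk:
  pick_anchor([0, -1, 12, 4, 0, -1]) -> 12  [called from clip_value, line 18]
  resolve_slot(0, 0) -> 0  [called from clip_value, line 21]
  clip_value([0, -1, 12, 4, 0, -1]) -> 0  [called from main, line 36]
  verify_load(0, 2) -> 5  [called from main, line 38]
Log line origins:
  1: from main, line 35
  2: from clip_value, line 17
  3: from pick_anchor, line 8
  4: from pick_anchor, line 13
  5: from clip_value, line 20
  6: from main, line 37
  7: from verify_load, line 24
A correct fix: line 27: replace `5` with `6`.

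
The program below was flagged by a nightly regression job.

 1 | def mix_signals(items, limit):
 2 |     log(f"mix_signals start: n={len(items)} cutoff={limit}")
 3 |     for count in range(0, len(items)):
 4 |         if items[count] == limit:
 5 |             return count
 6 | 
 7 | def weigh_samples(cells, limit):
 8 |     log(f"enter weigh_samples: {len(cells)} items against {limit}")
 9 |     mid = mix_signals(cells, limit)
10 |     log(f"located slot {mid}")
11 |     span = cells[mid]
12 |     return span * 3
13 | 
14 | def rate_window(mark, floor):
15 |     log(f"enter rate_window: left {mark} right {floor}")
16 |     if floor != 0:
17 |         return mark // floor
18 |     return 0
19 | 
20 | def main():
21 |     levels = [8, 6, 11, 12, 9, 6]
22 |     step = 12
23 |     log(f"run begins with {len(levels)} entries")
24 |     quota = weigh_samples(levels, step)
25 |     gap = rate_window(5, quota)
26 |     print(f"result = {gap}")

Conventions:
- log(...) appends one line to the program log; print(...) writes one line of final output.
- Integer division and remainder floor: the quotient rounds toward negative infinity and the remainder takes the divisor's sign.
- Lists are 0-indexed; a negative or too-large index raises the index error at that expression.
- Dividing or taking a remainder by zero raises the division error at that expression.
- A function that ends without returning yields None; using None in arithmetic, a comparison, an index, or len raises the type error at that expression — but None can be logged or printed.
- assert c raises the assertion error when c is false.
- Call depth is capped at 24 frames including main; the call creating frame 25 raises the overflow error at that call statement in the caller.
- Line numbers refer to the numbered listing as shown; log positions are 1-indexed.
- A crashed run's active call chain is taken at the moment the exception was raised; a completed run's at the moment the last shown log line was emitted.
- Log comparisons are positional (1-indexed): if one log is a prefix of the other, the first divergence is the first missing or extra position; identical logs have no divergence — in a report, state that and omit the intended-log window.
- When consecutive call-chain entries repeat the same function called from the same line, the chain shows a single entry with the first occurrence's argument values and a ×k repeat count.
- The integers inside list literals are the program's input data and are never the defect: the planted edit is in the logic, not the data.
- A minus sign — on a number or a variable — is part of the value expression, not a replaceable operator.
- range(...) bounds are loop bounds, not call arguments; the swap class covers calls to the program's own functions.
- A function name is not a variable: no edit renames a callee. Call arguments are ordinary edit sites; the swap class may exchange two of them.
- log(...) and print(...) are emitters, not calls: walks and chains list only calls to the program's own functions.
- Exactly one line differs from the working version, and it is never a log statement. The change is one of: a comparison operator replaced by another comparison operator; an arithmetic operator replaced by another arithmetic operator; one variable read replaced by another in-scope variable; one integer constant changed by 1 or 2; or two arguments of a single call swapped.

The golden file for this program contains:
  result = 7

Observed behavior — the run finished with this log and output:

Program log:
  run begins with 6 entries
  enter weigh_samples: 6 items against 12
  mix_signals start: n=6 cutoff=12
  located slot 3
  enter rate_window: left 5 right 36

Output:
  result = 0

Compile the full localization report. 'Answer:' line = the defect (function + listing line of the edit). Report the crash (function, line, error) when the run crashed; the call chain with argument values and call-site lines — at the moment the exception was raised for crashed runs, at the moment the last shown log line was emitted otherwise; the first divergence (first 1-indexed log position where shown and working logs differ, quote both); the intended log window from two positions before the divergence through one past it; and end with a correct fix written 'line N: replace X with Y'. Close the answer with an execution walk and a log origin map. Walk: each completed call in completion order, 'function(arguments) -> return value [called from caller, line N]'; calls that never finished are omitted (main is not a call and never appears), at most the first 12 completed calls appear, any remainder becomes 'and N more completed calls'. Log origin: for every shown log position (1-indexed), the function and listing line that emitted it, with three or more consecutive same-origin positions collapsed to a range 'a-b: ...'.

Answer: the defect is in main at line 25.
Key fact: Log line 5 is where behavior first shows: 'enter rate_window: left 5 right 36' appears instead of 'enter rate_window: left 36 right 5'.
Call chain: main -> rate_window(5, 36) (called at line 25).
First divergence: position 5; shown 'enter rate_window: left 5 right 36' vs intended 'enter rate_window: left 36 right 5'.
Intended log window:
  3: mix_signals start: n=6 cutoff=12
  4: located slot 3
  5: enter rate_window: left 36 right 5
Execution walk:
  mix_signals([8, 6, 11, 12, 9, 6], 12) -> 3  [called from weigh_samples, line 9]
  weigh_samples([8, 6, 11, 12, 9, 6], 12) -> 36  [called from main, line 24]
  rate_window(5, 36) -> 0  [called from main, line 25]
Log line origins:
  1: emitted by main (line 23)
  2: emitted by weigh_samples (line 8)
  3: emitted by mix_signals (line 2)
  4: emitted by weigh_samples (line 10)
  5: emitted by rate_window (line 15)
A correct fix: line 25: replace `rate_window(5, quota)` with `rate_window(quota, 5)`.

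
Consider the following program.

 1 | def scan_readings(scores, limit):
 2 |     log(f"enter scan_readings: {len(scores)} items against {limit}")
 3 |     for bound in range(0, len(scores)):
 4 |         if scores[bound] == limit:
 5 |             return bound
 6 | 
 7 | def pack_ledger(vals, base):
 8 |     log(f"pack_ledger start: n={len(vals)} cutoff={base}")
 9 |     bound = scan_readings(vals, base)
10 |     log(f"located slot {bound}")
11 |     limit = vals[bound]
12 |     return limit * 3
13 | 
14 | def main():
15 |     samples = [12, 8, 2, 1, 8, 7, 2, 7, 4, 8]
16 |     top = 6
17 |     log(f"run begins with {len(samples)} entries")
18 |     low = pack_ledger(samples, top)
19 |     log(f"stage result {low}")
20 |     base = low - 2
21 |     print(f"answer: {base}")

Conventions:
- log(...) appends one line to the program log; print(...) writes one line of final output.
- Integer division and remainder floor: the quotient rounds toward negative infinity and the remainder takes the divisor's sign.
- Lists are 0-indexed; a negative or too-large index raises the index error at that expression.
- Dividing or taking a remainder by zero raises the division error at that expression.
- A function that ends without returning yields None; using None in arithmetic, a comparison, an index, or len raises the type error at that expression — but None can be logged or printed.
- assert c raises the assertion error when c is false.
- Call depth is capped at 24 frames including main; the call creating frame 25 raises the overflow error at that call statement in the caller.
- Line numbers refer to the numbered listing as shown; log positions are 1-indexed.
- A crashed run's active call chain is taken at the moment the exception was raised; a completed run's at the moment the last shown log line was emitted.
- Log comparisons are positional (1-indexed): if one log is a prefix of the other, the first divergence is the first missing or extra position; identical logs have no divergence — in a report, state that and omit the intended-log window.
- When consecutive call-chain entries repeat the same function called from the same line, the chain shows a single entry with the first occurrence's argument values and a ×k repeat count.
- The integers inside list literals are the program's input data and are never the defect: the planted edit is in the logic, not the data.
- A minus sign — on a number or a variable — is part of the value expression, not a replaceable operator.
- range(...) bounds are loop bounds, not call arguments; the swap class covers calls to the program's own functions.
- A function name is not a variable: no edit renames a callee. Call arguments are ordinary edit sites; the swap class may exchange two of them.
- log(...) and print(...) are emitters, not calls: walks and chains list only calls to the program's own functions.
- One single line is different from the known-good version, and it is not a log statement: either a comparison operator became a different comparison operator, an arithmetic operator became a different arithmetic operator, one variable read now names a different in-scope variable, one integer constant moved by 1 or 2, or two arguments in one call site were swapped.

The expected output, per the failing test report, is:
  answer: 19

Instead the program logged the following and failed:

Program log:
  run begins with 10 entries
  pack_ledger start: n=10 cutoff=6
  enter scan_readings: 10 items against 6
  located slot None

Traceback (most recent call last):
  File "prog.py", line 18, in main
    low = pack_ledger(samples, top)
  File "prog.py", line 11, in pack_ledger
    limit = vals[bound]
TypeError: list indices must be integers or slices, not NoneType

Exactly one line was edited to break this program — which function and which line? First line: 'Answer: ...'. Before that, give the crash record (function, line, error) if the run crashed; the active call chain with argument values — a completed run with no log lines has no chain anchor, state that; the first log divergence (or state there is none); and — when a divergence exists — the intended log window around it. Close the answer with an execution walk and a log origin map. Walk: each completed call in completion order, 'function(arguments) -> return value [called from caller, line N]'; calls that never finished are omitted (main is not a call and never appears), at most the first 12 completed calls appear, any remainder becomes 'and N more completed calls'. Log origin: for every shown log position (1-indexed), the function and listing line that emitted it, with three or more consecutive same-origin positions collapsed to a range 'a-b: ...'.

Answer: the defect is in main at line 16.
The tell: At log position 2 the runs split — shown 'pack_ledger start: n=10 cutoff=6', but the working version logs 'pack_ledger start: n=10 cutoff=7'.
Crash: pack_ledger, line 11, TypeError.
Call chain: main -> pack_ledger([12, 8, 2, 1, 8, 7, 2, 7, 4, 8], 6) (called at line 18).
First divergence: position 2 — shown 'pack_ledger start: n=10 cutoff=6', intended 'pack_ledger start: n=10 cutoff=7'.
Intended log window:
  1: run begins with 10 entries
  2: pack_ledger start: n=10 cutoff=7
  3: enter scan_readings: 10 items against 7
Execution walk:
  scan_readings([12, 8, 2, 1, 8, 7, 2, 7, 4, 8], 6) -> None  [called from pack_ledger, line 9]
Log line origins:
  1: from main, line 17
  2: from pack_ledger, line 8
  3: from scan_readings, line 2
  4: from pack_ledger, line 10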